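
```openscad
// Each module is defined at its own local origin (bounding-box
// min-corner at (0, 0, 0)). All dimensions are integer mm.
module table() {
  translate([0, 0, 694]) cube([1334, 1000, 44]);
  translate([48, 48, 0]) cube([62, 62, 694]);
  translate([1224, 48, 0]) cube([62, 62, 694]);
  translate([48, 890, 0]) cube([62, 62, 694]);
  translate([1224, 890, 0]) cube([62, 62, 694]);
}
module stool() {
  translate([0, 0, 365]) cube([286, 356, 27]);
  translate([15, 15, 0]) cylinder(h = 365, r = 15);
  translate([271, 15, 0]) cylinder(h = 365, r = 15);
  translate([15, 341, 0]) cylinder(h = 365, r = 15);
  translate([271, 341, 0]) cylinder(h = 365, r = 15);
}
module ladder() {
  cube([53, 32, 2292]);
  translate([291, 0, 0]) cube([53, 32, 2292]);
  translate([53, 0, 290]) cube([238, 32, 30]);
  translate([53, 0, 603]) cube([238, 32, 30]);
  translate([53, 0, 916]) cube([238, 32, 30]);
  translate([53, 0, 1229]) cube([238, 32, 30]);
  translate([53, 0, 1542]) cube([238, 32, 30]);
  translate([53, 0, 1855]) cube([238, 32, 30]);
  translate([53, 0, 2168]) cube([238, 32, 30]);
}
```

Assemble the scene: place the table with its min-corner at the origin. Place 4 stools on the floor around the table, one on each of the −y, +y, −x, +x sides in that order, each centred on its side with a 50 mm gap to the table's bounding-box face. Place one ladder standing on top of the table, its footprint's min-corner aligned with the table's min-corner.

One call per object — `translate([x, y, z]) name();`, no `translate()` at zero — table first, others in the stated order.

table();
translate([524, -406, 0]) stool();
translate([524, 1050, 0]) stool();
translate([-336, 322, 0]) stool();
translate([1384, 322, 0]) stool();
translate([0, 0, 738]) ladder();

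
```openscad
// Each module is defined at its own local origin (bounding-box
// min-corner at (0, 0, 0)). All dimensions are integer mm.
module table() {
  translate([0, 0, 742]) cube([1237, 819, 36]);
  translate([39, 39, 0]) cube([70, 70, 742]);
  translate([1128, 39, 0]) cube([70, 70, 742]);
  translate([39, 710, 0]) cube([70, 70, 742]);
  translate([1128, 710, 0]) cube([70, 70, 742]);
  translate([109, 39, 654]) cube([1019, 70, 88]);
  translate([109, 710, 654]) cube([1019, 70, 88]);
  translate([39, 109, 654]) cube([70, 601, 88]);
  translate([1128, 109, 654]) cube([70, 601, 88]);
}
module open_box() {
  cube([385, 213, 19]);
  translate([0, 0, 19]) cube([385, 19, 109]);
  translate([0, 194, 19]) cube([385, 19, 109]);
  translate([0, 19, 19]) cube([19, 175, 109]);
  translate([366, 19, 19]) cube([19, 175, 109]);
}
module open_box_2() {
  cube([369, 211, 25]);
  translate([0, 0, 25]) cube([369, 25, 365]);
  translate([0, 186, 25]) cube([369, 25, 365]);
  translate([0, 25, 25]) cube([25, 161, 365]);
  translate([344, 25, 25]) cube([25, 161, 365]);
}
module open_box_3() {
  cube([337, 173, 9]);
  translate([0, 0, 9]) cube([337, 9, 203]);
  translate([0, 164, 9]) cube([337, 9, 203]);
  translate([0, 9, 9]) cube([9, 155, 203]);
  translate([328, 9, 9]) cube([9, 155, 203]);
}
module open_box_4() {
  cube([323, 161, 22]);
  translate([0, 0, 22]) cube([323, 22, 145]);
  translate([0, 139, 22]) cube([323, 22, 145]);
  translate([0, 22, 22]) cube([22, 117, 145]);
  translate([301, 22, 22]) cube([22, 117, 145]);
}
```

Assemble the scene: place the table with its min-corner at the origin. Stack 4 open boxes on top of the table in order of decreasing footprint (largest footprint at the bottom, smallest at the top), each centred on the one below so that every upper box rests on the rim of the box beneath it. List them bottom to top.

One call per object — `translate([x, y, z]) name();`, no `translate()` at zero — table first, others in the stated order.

table();
translate([426, 303, 778]) open_box();
translate([434, 304, 906]) open_box_2();
translate([450, 323, 1296]) open_box_3();
translate([457, 329, 1508]) open_box_4();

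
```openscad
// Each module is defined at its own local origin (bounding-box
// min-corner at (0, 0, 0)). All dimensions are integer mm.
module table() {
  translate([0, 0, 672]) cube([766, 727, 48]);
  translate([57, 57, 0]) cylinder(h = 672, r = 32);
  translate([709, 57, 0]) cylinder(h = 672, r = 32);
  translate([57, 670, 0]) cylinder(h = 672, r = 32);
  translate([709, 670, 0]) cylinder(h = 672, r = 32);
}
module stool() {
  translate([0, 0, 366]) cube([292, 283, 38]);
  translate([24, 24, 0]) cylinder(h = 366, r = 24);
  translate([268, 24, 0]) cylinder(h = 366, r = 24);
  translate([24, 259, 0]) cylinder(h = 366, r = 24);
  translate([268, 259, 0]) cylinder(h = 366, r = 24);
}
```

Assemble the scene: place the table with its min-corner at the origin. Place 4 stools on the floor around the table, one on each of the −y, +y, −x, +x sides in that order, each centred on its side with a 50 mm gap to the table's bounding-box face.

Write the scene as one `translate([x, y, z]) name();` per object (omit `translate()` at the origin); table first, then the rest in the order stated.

table();
translate([237, -333, 0]) stool();
translate([237, 777, 0]) stool();
translate([-342, 222, 0]) stool();
translate([816, 222, 0]) stool();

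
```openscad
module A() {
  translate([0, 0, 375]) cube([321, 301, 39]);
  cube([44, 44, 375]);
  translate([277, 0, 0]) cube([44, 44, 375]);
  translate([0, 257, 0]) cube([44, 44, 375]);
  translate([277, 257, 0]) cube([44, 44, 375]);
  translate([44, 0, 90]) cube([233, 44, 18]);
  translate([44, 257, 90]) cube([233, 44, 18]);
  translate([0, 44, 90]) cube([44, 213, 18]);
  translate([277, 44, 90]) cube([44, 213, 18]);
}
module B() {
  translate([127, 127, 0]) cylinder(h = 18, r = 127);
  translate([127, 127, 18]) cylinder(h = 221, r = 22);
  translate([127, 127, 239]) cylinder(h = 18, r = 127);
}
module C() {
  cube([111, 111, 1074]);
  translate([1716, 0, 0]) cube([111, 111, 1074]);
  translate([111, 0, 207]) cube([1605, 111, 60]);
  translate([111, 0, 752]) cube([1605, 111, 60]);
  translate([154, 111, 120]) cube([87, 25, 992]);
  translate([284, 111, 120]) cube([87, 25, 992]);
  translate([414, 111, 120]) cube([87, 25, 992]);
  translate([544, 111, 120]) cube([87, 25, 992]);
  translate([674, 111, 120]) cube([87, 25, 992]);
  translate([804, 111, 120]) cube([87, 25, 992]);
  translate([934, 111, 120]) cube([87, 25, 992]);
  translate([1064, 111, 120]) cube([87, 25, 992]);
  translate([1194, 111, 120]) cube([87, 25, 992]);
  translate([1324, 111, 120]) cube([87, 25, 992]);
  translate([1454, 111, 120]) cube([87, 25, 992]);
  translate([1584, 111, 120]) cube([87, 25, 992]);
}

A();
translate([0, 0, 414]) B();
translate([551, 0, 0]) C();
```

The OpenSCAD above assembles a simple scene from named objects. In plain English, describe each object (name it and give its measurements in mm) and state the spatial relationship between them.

A is a four-legged stool. The seat is a 321×301×39 mm slab whose top surface is at z = 414 mm; four square legs, each 44×44 mm in cross-section, run from the floor (z = 0) to the underside of the seat, each flush with a corner of the seat. Four stretchers, 44 mm wide and 18 mm tall, connect adjacent legs with their undersides at z = 90 mm, each running between the inner faces of the legs it joins and aligned with the legs' outer faces on the other axis.

B is a spool: two coaxial disc flanges of radius 127 mm and thickness 18 mm, joined by a core cylinder of radius 22 mm and height 221 mm. The lower flange rests on z = 0 and the three cylinders share a vertical axis.

C is a fence section. Two 111×111 mm posts, 1074 mm tall, stand on the floor with a clear span of 1605 mm between their inner faces. Two horizontal rails of 111×60 mm section span the gap between the posts with their undersides at z = 207 mm and z = 752 mm, flush with the posts' −y face. 12 pickets, each 87 mm wide, 25 mm thick and 992 mm tall, are fixed to the +y face of the rails with their bottoms at z = 120 mm, evenly spaced across the span with equal gaps (rounded down to the nearest mm) at the −x end and between each pair — any rounding remainder accumulates at the +x end.

The spool is on top of the stool. The fence section is on the floor beside the stool on its +x side.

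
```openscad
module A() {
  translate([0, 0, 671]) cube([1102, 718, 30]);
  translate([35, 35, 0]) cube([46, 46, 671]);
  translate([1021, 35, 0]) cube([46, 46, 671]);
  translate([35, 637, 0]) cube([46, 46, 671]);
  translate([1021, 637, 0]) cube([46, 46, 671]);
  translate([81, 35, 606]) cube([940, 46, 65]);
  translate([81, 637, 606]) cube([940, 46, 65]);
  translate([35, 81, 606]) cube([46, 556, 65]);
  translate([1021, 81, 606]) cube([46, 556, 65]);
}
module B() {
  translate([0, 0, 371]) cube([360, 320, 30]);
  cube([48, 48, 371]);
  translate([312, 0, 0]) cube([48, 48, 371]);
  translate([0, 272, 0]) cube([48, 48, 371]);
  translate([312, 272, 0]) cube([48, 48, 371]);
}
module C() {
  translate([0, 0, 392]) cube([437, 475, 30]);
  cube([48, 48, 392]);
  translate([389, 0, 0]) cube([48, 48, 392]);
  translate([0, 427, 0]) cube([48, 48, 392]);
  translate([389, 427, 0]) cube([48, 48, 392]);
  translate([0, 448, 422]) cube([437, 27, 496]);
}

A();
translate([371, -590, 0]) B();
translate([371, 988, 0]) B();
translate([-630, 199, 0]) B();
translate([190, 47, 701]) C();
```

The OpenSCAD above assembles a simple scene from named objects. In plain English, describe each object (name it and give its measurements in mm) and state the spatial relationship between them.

A is a table: top 1102 mm (x) × 718 mm (y), 30 mm thick, upper face at z = 701 mm, on four 46×46 mm square legs, each inset 35 mm from the nearest pair of top edges, running from z = 0 to the bottom of the top. Four apron rails, 46 mm thick and 65 mm tall, run between adjacent legs with their top edges flush with the underside of the top and their outer faces flush with the legs' outer faces.

B is a simple wooden stool: a rectangular seat 360 mm (x) by 320 mm (y), 30 mm thick, top face at z = 401 mm, on four square legs, each 48×48 mm in cross-section. The legs rest on z = 0, each flush with a corner of the seat.

C is a chair. The seat is a 437×475×30 mm slab with its top at z = 422 mm, on four 48×48 mm corner legs (flush with the seat edges, standing on z = 0). A flat backrest 27 mm thick, 496 mm tall, spans the full seat width and rises from the seat top along its +y edge, rear face flush with the rear of the seat.

Three stools sit around the table at the −y, +y, −x sides. The chair is on top of the table.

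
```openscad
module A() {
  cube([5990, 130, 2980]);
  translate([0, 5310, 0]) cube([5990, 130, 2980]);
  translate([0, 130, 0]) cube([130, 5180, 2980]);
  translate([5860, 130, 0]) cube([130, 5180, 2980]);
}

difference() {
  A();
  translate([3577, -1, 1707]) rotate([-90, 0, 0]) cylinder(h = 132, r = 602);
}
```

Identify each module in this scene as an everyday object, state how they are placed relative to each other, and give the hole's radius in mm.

A is a house frame. The house frame has a circular hole through its front wall. The hole's radius is 602 mm.

The subtracted cylinder has r = 602 mm.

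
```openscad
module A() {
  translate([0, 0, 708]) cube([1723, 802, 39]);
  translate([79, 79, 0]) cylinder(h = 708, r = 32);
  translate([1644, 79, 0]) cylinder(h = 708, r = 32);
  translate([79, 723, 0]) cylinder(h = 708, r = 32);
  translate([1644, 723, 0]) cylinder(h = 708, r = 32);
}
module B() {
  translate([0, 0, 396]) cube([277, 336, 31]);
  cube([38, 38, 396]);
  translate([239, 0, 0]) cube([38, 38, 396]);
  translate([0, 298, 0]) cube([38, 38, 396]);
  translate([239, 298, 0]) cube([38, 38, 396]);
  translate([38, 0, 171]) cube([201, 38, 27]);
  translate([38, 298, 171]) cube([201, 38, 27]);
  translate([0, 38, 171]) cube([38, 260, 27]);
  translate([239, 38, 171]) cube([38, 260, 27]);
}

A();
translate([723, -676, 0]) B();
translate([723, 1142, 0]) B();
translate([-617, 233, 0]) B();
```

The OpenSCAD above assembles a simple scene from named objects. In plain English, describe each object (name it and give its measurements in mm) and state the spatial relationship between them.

A is a table with a 1723×802 mm rectangular top, 39 mm thick, top surface at z = 747 mm, supported by four round legs of 64 mm diameter, each leg's bounding box inset 47 mm from the nearest pair of top edges, running from the floor.

B is a four-legged stool. The seat is a 277×336×31 mm slab whose top surface is at z = 427 mm; four square legs, each 38×38 mm in cross-section, run from the floor (z = 0) to the underside of the seat, each flush with a corner of the seat. Four stretchers, 38 mm wide and 27 mm tall, connect adjacent legs with their undersides at z = 171 mm, each running between the inner faces of the legs it joins and aligned with the legs' outer faces on the other axis.

Three stools sit around the table at the −y, +y, −x sides.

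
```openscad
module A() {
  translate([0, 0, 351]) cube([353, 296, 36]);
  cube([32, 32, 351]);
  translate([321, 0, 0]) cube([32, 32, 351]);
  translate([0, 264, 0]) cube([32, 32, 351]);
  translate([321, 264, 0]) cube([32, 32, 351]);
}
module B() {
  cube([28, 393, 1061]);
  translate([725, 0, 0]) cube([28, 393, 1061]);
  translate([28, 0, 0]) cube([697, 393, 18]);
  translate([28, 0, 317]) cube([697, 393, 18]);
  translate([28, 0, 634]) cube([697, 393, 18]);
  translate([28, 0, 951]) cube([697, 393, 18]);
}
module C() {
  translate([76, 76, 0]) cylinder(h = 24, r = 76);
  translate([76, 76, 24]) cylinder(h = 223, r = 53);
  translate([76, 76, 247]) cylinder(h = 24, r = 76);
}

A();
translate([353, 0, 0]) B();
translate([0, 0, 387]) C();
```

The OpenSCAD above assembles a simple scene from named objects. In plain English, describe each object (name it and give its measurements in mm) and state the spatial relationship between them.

A is a four-legged stool. The seat is a 353×296×36 mm slab whose top surface is at z = 387 mm; four square legs, each 32×32 mm in cross-section, run from the floor (z = 0) to the underside of the seat, each flush with a corner of the seat.

B is a bookshelf 753 mm wide overall, 393 mm deep and 1061 mm tall. The two sides are 28 mm thick vertical panels. 4 horizontal shelves of 18 mm thickness span between the inner faces of the sides; the lowest shelf sits on the floor and shelves are stacked with a clear vertical gap of 299 mm between each pair.

C is a spool: two coaxial disc flanges of radius 76 mm and thickness 24 mm, joined by a core cylinder of radius 53 mm and height 223 mm. The lower flange rests on z = 0 and the three cylinders share a vertical axis.

The bookshelf is against the stool's +x side, with their −y faces flush. The spool is on top of the stool.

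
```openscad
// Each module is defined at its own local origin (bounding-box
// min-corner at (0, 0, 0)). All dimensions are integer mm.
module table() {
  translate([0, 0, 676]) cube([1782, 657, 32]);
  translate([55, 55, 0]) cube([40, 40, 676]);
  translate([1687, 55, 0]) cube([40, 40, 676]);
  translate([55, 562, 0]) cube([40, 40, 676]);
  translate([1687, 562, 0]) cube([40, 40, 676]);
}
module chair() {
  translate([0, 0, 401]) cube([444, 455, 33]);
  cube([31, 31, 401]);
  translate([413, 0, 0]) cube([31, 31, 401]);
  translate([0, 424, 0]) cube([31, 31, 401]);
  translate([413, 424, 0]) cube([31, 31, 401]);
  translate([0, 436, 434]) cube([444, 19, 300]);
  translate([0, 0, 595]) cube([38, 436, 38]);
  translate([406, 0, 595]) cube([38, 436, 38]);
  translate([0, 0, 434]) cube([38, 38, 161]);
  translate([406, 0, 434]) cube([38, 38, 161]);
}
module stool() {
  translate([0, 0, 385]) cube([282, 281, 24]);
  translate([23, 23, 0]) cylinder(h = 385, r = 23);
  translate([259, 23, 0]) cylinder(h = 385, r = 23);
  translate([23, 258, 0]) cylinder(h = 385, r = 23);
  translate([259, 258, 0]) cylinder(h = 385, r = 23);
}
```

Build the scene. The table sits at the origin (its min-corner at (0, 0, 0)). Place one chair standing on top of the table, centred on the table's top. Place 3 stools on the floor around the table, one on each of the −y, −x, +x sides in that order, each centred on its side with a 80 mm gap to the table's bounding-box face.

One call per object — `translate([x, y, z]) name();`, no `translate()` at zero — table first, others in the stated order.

table();
translate([669, 101, 708]) chair();
translate([750, -361, 0]) stool();
translate([-362, 188, 0]) stool();
translate([1862, 188, 0]) stool();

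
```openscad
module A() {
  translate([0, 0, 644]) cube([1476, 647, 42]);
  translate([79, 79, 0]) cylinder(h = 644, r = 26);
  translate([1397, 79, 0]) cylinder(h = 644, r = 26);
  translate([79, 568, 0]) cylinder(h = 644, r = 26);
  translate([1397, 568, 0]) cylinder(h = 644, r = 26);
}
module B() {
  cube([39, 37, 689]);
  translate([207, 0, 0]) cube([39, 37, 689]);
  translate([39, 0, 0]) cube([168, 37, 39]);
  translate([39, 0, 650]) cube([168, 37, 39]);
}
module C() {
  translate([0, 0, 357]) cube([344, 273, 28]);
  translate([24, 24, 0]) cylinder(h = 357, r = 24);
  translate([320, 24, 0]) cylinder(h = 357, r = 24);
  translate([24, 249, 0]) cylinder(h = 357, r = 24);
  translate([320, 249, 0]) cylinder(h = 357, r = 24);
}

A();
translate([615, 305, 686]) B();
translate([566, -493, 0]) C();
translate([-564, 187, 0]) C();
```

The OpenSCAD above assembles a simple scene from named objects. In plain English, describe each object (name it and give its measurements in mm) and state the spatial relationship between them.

A is a table: top 1476 mm (x) × 647 mm (y), 42 mm thick, upper face at z = 686 mm, on four round legs of 52 mm diameter, each leg's bounding box inset 53 mm from the nearest pair of top edges, running from z = 0 to the bottom of the top.

B is a rectangular picture frame lying in the x–z plane (depth along y). The opening is 168 mm wide (x) by 611 mm tall (z), surrounded by a border 39 mm wide on all four sides. The frame is 37 mm deep and is made of two full-height vertical stiles with two horizontal rails fitted between them.

C is a simple wooden stool: a rectangular seat 344 mm (x) by 273 mm (y), 28 mm thick, top face at z = 385 mm, on four round legs, each 48 mm in diameter. The legs rest on z = 0, each leg's axis is inset half a diameter from the nearest pair of seat edges (so the leg's bounding box is flush with the corner).

The picture frame is on top of the table, centred. Two stools sit around the table at the −y, −x sides.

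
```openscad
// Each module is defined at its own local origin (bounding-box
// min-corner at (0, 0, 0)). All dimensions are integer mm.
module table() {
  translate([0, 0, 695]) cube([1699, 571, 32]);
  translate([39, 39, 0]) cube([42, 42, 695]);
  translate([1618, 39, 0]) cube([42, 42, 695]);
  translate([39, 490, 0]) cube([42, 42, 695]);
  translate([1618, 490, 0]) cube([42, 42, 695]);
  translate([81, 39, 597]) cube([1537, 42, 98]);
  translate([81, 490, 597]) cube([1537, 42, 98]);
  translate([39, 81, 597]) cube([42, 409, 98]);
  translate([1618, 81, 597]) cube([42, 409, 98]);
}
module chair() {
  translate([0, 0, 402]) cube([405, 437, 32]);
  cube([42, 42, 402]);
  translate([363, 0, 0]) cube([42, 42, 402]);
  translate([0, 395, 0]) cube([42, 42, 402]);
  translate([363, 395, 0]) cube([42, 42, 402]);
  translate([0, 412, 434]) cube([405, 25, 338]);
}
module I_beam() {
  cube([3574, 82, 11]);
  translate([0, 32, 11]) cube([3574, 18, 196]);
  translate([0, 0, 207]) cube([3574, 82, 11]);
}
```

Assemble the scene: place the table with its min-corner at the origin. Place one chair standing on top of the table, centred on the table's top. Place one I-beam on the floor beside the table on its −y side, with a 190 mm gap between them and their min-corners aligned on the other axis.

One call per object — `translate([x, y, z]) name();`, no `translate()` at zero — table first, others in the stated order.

table();
translate([647, 67, 727]) chair();
translate([0, -272, 0]) I_beam();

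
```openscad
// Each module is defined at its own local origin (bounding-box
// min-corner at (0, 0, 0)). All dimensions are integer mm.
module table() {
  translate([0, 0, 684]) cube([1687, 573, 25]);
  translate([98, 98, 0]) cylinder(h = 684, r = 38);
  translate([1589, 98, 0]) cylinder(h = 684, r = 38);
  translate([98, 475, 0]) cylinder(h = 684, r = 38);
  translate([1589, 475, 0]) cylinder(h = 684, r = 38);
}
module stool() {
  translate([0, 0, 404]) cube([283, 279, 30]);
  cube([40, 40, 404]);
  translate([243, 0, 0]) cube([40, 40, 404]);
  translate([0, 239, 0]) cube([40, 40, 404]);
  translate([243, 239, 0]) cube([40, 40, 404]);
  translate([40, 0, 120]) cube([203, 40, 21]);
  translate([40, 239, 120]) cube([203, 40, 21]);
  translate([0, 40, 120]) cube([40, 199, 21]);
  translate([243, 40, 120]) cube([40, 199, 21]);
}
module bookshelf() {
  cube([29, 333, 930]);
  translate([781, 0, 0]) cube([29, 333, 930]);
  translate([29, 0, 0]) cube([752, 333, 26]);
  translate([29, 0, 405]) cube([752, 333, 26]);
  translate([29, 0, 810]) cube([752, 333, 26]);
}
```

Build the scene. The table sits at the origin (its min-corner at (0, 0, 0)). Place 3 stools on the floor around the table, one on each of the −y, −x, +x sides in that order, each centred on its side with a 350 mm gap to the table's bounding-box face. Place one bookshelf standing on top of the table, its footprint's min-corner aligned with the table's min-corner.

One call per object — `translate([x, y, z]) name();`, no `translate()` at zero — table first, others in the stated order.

table();
translate([702, -629, 0]) stool();
translate([-633, 147, 0]) stool();
translate([2037, 147, 0]) stool();
translate([0, 0, 709]) bookshelf();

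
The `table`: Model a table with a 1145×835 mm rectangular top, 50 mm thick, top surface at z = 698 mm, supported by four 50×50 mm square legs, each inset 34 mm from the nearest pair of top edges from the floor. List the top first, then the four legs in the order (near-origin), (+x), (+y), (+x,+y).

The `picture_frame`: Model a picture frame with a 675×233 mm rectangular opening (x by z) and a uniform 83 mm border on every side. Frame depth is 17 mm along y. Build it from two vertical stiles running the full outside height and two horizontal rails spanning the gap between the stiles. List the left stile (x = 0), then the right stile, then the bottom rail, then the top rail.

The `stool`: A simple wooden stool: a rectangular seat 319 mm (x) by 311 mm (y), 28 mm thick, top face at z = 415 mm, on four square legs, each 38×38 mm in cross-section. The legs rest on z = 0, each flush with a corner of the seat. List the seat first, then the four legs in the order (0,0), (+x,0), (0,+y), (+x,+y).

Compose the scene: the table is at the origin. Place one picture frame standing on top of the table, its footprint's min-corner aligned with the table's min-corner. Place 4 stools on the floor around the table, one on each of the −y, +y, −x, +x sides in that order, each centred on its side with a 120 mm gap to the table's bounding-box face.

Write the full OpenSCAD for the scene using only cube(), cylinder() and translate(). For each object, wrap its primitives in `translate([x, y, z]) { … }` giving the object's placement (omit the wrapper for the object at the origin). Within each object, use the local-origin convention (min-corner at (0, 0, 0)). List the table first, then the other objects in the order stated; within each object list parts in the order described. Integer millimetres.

translate([0, 0, 648]) cube([1145, 835, 50]);
translate([34, 34, 0]) cube([50, 50, 648]);
translate([1061, 34, 0]) cube([50, 50, 648]);
translate([34, 751, 0]) cube([50, 50, 648]);
translate([1061, 751, 0]) cube([50, 50, 648]);
translate([0, 0, 698]) {
  cube([83, 17, 399]);
  translate([758, 0, 0]) cube([83, 17, 399]);
  translate([83, 0, 0]) cube([675, 17, 83]);
  translate([83, 0, 316]) cube([675, 17, 83]);
}
translate([413, -431, 0]) {
  translate([0, 0, 387]) cube([319, 311, 28]);
  cube([38, 38, 387]);
  translate([281, 0, 0]) cube([38, 38, 387]);
  translate([0, 273, 0]) cube([38, 38, 387]);
  translate([281, 273, 0]) cube([38, 38, 387]);
}
translate([413, 955, 0]) {
  translate([0, 0, 387]) cube([319, 311, 28]);
  cube([38, 38, 387]);
  translate([281, 0, 0]) cube([38, 38, 387]);
  translate([0, 273, 0]) cube([38, 38, 387]);
  translate([281, 273, 0]) cube([38, 38, 387]);
}
translate([-439, 262, 0]) {
  translate([0, 0, 387]) cube([319, 311, 28]);
  cube([38, 38, 387]);
  translate([281, 0, 0]) cube([38, 38, 387]);
  translate([0, 273, 0]) cube([38, 38, 387]);
  translate([281, 273, 0]) cube([38, 38, 387]);
}
translate([1265, 262, 0]) {
  translate([0, 0, 387]) cube([319, 311, 28]);
  cube([38, 38, 387]);
  translate([281, 0, 0]) cube([38, 38, 387]);
  translate([0, 273, 0]) cube([38, 38, 387]);
  translate([281, 273, 0]) cube([38, 38, 387]);
}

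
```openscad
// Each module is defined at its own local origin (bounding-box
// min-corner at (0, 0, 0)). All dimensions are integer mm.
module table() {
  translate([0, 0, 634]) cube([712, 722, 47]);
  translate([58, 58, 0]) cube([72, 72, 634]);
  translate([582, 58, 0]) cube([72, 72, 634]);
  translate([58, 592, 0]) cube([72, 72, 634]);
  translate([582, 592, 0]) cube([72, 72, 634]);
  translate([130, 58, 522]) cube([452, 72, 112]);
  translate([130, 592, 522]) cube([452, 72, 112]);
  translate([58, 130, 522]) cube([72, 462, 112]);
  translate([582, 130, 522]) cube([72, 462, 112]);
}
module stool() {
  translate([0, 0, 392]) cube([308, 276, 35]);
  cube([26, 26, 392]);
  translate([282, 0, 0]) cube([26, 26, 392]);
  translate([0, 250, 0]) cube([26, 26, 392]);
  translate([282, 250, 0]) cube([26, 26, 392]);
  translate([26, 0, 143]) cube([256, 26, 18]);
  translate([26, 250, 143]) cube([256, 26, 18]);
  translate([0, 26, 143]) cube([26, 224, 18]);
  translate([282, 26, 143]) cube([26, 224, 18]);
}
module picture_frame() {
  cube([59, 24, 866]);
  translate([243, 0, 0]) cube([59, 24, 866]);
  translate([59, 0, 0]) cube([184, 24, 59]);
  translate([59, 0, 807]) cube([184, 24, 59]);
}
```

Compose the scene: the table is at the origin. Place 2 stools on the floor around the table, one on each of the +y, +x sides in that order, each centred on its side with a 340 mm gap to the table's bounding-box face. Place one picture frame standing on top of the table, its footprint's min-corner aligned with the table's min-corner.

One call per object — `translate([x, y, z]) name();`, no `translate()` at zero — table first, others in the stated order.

table();
translate([202, 1062, 0]) stool();
translate([1052, 223, 0]) stool();
translate([0, 0, 681]) picture_frame();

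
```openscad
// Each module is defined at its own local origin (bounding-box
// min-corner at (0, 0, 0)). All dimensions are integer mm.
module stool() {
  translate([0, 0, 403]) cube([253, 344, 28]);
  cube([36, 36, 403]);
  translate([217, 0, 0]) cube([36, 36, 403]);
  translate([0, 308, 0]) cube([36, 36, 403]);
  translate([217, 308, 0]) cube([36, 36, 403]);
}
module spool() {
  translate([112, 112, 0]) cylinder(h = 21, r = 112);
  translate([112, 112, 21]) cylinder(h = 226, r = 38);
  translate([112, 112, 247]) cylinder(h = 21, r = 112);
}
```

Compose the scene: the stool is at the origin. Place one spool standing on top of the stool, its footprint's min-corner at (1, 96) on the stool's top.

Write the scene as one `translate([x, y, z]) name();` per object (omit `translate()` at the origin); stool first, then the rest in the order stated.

stool();
translate([1, 96, 431]) spool();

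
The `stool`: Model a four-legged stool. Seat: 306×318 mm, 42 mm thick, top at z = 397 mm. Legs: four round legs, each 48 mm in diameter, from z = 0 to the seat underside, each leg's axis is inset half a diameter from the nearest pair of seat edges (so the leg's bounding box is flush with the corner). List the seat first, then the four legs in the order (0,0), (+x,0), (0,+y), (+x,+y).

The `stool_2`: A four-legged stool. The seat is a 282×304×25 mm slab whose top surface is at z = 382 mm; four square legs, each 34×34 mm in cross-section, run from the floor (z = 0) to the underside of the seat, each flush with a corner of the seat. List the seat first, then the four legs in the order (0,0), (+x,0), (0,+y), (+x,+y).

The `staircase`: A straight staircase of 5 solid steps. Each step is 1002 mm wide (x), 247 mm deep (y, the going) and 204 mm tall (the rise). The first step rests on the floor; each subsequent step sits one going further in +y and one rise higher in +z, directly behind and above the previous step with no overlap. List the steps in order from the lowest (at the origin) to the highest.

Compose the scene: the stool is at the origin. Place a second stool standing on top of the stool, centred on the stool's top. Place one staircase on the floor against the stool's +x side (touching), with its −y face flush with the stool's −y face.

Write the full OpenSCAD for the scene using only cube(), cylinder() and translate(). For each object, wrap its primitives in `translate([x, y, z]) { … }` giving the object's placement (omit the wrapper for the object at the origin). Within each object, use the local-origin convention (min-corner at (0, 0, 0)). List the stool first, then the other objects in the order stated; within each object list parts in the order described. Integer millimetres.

translate([0, 0, 355]) cube([306, 318, 42]);
translate([24, 24, 0]) cylinder(h = 355, r = 24);
translate([282, 24, 0]) cylinder(h = 355, r = 24);
translate([24, 294, 0]) cylinder(h = 355, r = 24);
translate([282, 294, 0]) cylinder(h = 355, r = 24);
translate([12, 7, 397]) {
  translate([0, 0, 357]) cube([282, 304, 25]);
  cube([34, 34, 357]);
  translate([248, 0, 0]) cube([34, 34, 357]);
  translate([0, 270, 0]) cube([34, 34, 357]);
  translate([248, 270, 0]) cube([34, 34, 357]);
}
translate([306, 0, 0]) {
  cube([1002, 247, 204]);
  translate([0, 247, 204]) cube([1002, 247, 204]);
  translate([0, 494, 408]) cube([1002, 247, 204]);
  translate([0, 741, 612]) cube([1002, 247, 204]);
  translate([0, 988, 816]) cube([1002, 247, 204]);
}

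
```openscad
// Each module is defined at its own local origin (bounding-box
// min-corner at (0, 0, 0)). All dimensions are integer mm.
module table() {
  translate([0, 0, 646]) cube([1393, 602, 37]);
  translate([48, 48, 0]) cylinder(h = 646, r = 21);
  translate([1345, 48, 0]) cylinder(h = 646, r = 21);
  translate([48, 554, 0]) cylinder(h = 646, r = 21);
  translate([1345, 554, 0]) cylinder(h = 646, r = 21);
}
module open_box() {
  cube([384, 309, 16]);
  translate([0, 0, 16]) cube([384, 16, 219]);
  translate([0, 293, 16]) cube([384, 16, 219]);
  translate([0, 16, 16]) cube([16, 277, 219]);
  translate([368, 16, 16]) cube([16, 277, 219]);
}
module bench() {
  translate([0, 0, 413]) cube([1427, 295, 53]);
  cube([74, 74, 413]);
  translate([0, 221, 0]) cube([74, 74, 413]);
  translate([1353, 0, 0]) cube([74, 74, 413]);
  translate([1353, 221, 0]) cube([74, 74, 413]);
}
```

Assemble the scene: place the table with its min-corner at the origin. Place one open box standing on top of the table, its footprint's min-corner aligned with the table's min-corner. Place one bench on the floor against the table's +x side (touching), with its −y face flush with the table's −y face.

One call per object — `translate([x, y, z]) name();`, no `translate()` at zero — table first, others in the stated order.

table();
translate([0, 0, 683]) open_box();
translate([1393, 0, 0]) bench();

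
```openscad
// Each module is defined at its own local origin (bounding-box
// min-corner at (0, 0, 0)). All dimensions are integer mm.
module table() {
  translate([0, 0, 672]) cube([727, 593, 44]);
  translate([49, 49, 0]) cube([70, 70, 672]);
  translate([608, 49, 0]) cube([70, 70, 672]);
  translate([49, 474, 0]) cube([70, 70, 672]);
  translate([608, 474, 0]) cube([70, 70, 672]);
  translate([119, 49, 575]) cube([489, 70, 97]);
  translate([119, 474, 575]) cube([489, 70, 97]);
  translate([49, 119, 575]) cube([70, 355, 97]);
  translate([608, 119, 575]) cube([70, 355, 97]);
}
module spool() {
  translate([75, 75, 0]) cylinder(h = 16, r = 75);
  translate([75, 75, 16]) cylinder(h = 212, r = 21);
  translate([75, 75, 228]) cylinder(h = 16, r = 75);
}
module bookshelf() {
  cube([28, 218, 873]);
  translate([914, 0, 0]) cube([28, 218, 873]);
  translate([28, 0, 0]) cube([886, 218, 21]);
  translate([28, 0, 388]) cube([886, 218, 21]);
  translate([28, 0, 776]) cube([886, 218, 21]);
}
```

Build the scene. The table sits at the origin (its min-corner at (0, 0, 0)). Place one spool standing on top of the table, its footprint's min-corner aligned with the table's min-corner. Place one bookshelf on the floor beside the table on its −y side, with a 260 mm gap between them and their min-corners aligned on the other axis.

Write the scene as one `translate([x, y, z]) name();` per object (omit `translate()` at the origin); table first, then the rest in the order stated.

table();
translate([0, 0, 716]) spool();
translate([0, -478, 0]) bookshelf();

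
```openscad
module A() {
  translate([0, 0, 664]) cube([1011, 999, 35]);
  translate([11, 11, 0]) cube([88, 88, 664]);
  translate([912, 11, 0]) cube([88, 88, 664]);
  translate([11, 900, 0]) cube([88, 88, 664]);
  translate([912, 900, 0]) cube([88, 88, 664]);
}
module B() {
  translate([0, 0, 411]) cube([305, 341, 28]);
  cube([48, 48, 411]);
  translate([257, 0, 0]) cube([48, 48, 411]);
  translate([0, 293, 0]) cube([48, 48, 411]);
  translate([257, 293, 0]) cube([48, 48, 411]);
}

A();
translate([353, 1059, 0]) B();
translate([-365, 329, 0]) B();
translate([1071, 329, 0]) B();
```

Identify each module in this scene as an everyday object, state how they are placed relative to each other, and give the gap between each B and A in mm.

Each stool's nearest face is 60 mm from the table's bounding box.

A is a table. B is a stool. Three stools sit around the table at the +y, −x, +x sides. The gap between each stool and the table is 60 mm.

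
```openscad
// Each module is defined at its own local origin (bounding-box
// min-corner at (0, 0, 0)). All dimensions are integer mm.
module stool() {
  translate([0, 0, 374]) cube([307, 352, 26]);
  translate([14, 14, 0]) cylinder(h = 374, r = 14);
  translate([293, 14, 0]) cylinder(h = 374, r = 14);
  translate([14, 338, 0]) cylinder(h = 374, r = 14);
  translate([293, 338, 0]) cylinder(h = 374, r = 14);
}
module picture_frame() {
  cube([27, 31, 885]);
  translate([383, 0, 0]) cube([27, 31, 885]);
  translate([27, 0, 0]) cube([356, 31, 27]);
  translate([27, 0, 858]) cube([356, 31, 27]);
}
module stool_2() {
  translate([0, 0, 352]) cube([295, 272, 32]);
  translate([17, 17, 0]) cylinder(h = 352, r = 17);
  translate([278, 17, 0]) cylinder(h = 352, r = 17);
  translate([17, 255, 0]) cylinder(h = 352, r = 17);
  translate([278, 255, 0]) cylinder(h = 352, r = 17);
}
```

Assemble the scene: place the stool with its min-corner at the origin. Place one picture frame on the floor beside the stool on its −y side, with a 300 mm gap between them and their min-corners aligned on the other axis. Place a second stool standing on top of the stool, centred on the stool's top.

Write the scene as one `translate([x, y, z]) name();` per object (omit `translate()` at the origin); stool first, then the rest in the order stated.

stool();
translate([0, -331, 0]) picture_frame();
translate([6, 40, 400]) stool_2();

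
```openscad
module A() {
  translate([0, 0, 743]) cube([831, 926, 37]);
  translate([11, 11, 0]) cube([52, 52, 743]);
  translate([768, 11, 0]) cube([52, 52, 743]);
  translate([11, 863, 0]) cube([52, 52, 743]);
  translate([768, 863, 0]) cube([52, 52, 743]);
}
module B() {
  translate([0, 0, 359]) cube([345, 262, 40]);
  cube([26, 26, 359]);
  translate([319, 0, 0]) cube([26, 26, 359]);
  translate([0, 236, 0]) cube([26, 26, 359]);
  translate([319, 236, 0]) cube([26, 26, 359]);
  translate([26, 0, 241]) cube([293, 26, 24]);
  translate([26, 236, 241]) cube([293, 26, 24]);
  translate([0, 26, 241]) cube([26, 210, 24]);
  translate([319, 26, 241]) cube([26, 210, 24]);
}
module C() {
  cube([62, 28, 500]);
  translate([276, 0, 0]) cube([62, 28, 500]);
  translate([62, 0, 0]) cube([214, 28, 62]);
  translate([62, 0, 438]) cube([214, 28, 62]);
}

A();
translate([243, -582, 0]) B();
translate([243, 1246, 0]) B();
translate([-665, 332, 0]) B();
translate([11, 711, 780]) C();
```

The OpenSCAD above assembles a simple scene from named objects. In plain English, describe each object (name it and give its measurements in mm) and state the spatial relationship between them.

A is a table with a 831×926 mm rectangular top, 37 mm thick, top surface at z = 780 mm, supported by four 52×52 mm square legs, each inset 11 mm from the nearest pair of top edges, running from the floor.

B is a four-legged stool. The seat is 345×262 mm, 40 mm thick, top at z = 399 mm. It stands on four square legs, each 26×26 mm in cross-section, from z = 0 to the seat underside, each flush with a corner of the seat. Four stretchers, 26 mm wide and 24 mm tall, connect adjacent legs with their undersides at z = 241 mm, each running between the inner faces of the legs it joins and aligned with the legs' outer faces on the other axis.

C is a rectangular picture frame lying in the x–z plane (depth along y). The opening is 214 mm wide (x) by 376 mm tall (z), surrounded by a border 62 mm wide on all four sides. The frame is 28 mm deep and is made of two full-height vertical stiles with two horizontal rails fitted between them.

Three stools sit around the table at the −y, +y, −x sides. The picture frame is on top of the table.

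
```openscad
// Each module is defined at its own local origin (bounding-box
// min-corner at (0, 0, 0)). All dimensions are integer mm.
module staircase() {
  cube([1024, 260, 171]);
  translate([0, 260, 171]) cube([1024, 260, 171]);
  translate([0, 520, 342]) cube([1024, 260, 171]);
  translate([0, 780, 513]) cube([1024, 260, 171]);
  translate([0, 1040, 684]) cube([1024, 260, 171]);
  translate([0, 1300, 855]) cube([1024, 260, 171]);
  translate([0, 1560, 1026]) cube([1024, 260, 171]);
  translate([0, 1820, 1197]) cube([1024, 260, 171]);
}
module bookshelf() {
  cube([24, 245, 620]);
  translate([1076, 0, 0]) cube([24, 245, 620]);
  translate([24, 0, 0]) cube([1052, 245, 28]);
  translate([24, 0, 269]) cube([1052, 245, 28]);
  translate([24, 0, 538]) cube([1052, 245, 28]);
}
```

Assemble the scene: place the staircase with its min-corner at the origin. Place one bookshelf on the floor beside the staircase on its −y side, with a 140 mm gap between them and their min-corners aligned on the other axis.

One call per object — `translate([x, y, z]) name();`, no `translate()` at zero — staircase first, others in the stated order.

staircase();
translate([0, -385, 0]) bookshelf();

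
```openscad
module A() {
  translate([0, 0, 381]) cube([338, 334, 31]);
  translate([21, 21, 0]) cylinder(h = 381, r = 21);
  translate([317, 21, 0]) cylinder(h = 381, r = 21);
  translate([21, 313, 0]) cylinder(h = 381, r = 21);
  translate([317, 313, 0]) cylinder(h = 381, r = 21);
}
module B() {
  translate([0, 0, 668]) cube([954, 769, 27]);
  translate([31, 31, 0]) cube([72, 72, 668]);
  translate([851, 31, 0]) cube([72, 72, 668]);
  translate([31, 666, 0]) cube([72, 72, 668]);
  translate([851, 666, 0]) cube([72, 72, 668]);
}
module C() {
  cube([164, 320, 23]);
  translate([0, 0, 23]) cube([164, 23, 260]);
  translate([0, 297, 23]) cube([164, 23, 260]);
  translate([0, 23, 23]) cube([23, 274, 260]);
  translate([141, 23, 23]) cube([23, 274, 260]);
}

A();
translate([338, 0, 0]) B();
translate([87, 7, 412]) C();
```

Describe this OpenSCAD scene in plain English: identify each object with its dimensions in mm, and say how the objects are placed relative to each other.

A is a four-legged stool. The seat is 338×334 mm, 31 mm thick, top at z = 412 mm. It stands on four round legs, each 42 mm in diameter, from z = 0 to the seat underside, each leg's axis is inset half a diameter from the nearest pair of seat edges (so the leg's bounding box is flush with the corner).

B is a rectangular dining table. The top is 954×769×27 mm with its upper surface at z = 695 mm. It stands on four 72×72 mm square legs, each inset 31 mm from the nearest pair of top edges, running from the floor to the underside of the top.

C is an open-topped rectangular box: outside dimensions 164×320×283 mm, with a uniform wall and base thickness of 23 mm. The base is a full 164×320 slab on the floor; four walls sit on top of the base. The front and back walls (the −y and +y sides) span the full width; the two side walls fit between them.

The table is against the stool's +x side, with their −y faces flush. The open box is on top of the stool, centred.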